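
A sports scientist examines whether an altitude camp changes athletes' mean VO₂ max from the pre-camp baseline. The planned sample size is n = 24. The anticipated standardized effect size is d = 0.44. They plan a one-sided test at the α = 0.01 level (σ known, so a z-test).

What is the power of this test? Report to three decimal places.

Noncentrality parameter: δ = d·√n = 0.44 × √24 = 2.1556
One-sided α = 0.01 → critical value z_{0.01} = 2.326.
Power = P(Z > 2.326 − δ) = Φ(-0.171) = 0.4322.

Power ≈ 0.432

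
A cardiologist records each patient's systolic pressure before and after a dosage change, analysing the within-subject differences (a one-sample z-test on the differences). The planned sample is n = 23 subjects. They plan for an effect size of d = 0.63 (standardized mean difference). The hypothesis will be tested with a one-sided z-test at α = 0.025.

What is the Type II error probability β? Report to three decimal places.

β ≈ 0.144

Noncentrality parameter: δ = d·√n = 0.63 × √23 = 3.0214
One-sided α = 0.025 → critical value z_{0.025} = 1.960.
Power = P(Z > 1.960 − δ) = Φ(1.061) = 0.8557.
Type II error: β = 1 − power = 1 − 0.8557 = 0.1443.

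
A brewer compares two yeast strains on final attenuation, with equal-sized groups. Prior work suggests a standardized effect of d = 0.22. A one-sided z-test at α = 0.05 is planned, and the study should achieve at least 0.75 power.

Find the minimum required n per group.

For power 0.75 need Φ(δ − z_{0.05}) = 0.75, so δ = z_{0.05} + z_{0.25} = 1.645 + 0.674 = 2.319.
δ = d·√(n/2) ⇒ n = 2(δ/d)² = 2 × (2.319 / 0.22)² = 222.29.
Round up to the next whole unit.

n = 223 per group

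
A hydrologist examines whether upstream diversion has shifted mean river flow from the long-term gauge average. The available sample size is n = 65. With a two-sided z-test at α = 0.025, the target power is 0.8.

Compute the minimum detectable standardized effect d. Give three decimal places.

d ≈ 0.382

Required noncentrality: δ = z_{0.0125} + z_{0.20} = 2.241 + 0.842 = 3.083.
(Lower-tail contribution to power is negligible for δ > 0.)
δ = d·√n ⇒ d = δ/√n = 3.083/√65 = 0.3824.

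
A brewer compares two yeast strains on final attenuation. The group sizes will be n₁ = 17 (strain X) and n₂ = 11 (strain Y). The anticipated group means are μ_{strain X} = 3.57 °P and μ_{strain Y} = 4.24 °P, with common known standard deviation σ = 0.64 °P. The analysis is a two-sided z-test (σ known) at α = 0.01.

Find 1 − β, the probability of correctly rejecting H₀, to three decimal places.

Standardized effect: d = |μ_{strain X} − μ_{strain Y}| / σ = |3.57 − 4.24| / 0.64 = 1.0469
Noncentrality parameter: δ = d / √(1/n₁ + 1/n₂) = 1.0469 / √(1/17 + 1/11) = 2.7054
Critical value for a two-sided test at α = 0.01: z_{α/2} = 2.576.
Power = Φ(δ − 2.576) + Φ(−δ − 2.576) = Φ(0.130) + Φ(-5.281) = 0.5516 + 0.0000 = 0.5516.

Power ≈ 0.552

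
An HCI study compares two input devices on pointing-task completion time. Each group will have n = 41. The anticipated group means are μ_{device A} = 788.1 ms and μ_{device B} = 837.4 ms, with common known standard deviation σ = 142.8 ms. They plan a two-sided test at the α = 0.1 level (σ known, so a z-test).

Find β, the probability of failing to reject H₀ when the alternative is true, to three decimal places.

Standardized effect: d = |μ_{device A} − μ_{device B}| / σ = |788.1 − 837.4| / 142.8 = 0.3452
Noncentrality parameter: δ = d·√(n/2) = 0.3452 × √(41/2) = 1.5631
Two-sided α = 0.1 → critical value z_{0.05} = 1.645.
Power = Φ(δ − 1.645) + Φ(−δ − 1.645) = Φ(-0.082) + Φ(-3.208) = 0.4674 + 0.0007 = 0.4681.
Type II error: β = 1 − power = 1 − 0.4681 = 0.5319.

β ≈ 0.532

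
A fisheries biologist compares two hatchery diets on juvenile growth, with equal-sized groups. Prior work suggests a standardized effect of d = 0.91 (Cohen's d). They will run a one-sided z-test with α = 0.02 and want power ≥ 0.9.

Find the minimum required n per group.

n = 27 per group

Set Φ(δ − 2.054) = 0.9; then δ − 2.054 = Φ⁻¹(0.9) = 1.282, giving δ = 3.335.
δ = d·√(n/2) ⇒ n = 2(δ/d)² = 2 × (3.335 / 0.91)² = 26.87.
Round up to the next whole unit.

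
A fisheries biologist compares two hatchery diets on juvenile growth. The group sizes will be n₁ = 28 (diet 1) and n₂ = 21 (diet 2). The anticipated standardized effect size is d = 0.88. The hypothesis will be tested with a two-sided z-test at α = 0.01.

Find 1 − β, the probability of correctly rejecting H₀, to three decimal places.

Power ≈ 0.682

Noncentrality parameter: δ = d / √(1/n₁ + 1/n₂) = 0.88 / √(1/28 + 1/21) = 3.0484
Two-sided α = 0.01 → critical value z_{0.005} = 2.576.
Power = Φ(δ − 2.576) + Φ(−δ − 2.576) = Φ(0.473) + Φ(-5.624) = 0.6817 + 0.0000 = 0.6817.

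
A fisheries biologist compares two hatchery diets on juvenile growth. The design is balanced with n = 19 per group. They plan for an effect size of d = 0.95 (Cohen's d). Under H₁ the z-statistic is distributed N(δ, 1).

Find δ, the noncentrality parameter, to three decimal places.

δ ≈ 2.928

δ = d·√(n/2) = 0.95 × √(19/2) = 2.9281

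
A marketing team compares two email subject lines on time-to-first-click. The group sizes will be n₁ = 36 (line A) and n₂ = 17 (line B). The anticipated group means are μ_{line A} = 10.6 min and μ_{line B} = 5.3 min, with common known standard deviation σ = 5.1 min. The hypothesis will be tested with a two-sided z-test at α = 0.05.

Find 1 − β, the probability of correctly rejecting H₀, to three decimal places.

Standardized effect: d = |μ_{line A} − μ_{line B}| / σ = |10.6 − 5.3| / 5.1 = 1.0392
Noncentrality parameter: δ = d / √(1/n₁ + 1/n₂) = 1.0392 / √(1/36 + 1/17) = 3.5314
Two-sided α = 0.05 → critical value z_{0.025} = 1.960.
Power = Φ(δ − 1.960) + Φ(−δ − 1.960) = Φ(1.571) + Φ(-5.491) = 0.9420 + 0.0000 = 0.9420.

Power ≈ 0.942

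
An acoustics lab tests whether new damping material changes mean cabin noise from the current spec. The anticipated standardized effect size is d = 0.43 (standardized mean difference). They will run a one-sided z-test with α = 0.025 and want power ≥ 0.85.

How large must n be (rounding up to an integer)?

Set Φ(δ − 1.960) = 0.85; then δ − 1.960 = Φ⁻¹(0.85) = 1.036, giving δ = 2.996.
δ = d·√n ⇒ n = (δ/d)² = (2.996 / 0.43)² = 48.56.
Rounding up, n = 49.

n = 49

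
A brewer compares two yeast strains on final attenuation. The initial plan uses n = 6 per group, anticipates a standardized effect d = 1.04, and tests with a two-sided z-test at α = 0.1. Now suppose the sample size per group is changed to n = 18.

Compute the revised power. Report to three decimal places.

With n = 18 per group: δ = d·√(n/2) = 1.04 × √(18/2) = 3.1200. Critical value z_{0.05} = 1.645.
Revised power = Φ(δ − 1.645) + Φ(−δ − 1.645) = Φ(1.475) + Φ(-4.765) = 0.9299 + 0.0000 = 0.9299.

Power ≈ 0.930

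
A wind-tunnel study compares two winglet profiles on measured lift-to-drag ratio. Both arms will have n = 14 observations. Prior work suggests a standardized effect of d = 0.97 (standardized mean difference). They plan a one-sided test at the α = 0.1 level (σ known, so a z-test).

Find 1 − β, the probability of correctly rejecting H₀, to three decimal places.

Power ≈ 0.901

Noncentrality parameter: δ = d·√(n/2) = 0.97 × √(14/2) = 2.5664
One-sided α = 0.1 → critical value z_{0.1} = 1.282.
Power = Φ(δ − 1.282) = Φ(1.285) = 0.9006.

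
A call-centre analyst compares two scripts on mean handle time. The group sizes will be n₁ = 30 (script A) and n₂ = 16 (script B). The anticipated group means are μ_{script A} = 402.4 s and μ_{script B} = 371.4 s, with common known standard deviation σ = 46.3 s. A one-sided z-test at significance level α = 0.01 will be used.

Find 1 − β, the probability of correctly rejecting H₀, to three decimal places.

Standardized effect: d = |μ_{script A} − μ_{script B}| / σ = |402.4 − 371.4| / 46.3 = 0.6695
Noncentrality parameter: δ = d / √(1/n₁ + 1/n₂) = 0.6695 / √(1/30 + 1/16) = 2.1628
Critical value for a one-sided test at α = 0.01: z_α = 2.326.
Power = Φ(δ − 2.326) = Φ(-0.164) = 0.4351.

Power ≈ 0.435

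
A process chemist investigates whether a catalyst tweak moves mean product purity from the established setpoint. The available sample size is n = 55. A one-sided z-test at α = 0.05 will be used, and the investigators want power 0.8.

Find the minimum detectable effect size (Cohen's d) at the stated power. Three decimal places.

d ≈ 0.335

Required noncentrality: δ = z_{0.05} + z_{0.20} = 1.645 + 0.842 = 2.486.
δ = d·√n ⇒ d = δ/√n = 2.486/√55 = 0.3353.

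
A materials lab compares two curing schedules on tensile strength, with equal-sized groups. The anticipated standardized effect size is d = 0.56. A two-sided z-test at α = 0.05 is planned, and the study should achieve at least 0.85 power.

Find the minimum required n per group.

n = 58 per group

Set Φ(δ − 1.960) = 0.85; then δ − 1.960 = Φ⁻¹(0.85) = 1.036, giving δ = 2.996.
(For δ > 0 the lower-tail rejection region contributes negligibly to power, so the one-term inversion is standard.)
δ = d·√(n/2) ⇒ n = 2(δ/d)² = 2 × (2.996 / 0.56)² = 57.26.
Round up to the next whole unit.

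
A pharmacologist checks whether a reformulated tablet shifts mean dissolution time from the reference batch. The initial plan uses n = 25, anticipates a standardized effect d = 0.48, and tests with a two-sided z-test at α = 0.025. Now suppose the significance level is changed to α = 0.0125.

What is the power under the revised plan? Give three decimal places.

Power ≈ 0.461

δ = d·√n = 0.48 × √25 = 2.4000 (unchanged). New critical value: z_{0.0063} = 2.498.
Revised power = Φ(δ − 2.498) + Φ(−δ − 2.498) = Φ(-0.098) + Φ(-4.898) = 0.4611 + 0.0000 = 0.4611.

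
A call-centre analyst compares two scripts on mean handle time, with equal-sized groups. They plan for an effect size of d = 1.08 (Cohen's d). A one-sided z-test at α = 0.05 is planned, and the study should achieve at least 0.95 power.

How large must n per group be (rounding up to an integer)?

Set Φ(δ − 1.645) = 0.95; then δ − 1.645 = Φ⁻¹(0.95) = 1.645, giving δ = 3.290.
δ = d·√(n/2) ⇒ n = 2(δ/d)² = 2 × (3.290 / 1.08)² = 18.56.
Rounding up, n = 19 per group.

n = 19 per group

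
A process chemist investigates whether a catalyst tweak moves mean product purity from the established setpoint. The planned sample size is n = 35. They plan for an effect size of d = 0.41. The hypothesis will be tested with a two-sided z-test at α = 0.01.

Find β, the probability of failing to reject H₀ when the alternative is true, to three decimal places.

β ≈ 0.560

Noncentrality parameter: δ = d·√n = 0.41 × √35 = 2.4256
Critical value for a two-sided test at α = 0.01: z_{α/2} = 2.576.
Power = Φ(δ − 2.576) + Φ(−δ − 2.576) = Φ(-0.150) + Φ(-5.001) = 0.4403 + 0.0000 = 0.4403.
Type II error: β = 1 − power = 1 − 0.4403 = 0.5597.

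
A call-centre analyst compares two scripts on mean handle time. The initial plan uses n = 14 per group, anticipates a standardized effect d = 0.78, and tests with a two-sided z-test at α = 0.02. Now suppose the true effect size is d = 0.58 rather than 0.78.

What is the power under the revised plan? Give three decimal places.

Power ≈ 0.214

With d = 0.58: δ = d·√(n/2) = 0.58 × √(14/2) = 1.5345. Critical value z_{0.01} = 2.326.
Revised power = Φ(δ − 2.326) + Φ(−δ − 2.326) = Φ(-0.792) + Φ(-3.861) = 0.2142 + 0.0001 = 0.2143.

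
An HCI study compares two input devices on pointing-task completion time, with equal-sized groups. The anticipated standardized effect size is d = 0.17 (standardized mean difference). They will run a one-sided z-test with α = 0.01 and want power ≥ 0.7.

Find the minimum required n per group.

For power 0.7 need Φ(δ − z_{0.01}) = 0.7, so δ = z_{0.01} + z_{0.30} = 2.326 + 0.524 = 2.851.
δ = d·√(n/2) ⇒ n = 2(δ/d)² = 2 × (2.851 / 0.17)² = 562.41.
Round up to the next whole unit.

n = 563 per group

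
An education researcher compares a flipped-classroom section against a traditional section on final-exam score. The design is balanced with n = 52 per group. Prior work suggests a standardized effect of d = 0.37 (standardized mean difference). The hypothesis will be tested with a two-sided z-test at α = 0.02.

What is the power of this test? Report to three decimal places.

Noncentrality parameter: δ = d·√(n/2) = 0.37 × √(52/2) = 1.8866
Two-sided α = 0.02 → critical value z_{0.01} = 2.326.
Power = Φ(δ − 2.326) + Φ(−δ − 2.326) = Φ(-0.440) + Φ(-4.213) = 0.3301 + 0.0000 = 0.3301.

Power ≈ 0.330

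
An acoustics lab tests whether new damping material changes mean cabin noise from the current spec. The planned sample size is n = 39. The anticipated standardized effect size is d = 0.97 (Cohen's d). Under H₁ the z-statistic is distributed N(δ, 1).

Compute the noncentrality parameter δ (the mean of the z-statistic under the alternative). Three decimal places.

The noncentrality parameter scales effect size by the design's sample-size factor: δ = d·√n = 0.97 × √39 = 6.0576

δ ≈ 6.058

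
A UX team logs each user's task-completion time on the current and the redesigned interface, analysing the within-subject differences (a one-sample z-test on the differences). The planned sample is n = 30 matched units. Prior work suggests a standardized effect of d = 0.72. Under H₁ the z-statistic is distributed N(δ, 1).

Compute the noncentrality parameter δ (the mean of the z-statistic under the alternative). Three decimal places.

δ ≈ 3.944

δ = d·√n = 0.72 × √30 = 3.9436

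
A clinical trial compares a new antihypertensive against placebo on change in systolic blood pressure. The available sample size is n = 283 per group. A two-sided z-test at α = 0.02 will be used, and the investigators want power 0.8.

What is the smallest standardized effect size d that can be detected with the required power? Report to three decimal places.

Need Φ(δ − 2.326) = 0.8, so δ = 2.326 + 0.842 = 3.168.
(The second rejection-region term Φ(−δ − z_{α/2}) is negligible and dropped.)
δ = d·√(n/2) ⇒ d = δ/√(n/2) = 3.168/√(283/2) = 0.2663.

d ≈ 0.266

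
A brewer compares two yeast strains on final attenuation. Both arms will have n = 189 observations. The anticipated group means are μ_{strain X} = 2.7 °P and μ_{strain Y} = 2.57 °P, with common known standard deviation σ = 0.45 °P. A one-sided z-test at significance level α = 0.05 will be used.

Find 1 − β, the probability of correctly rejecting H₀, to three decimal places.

Standardized effect: d = |μ_{strain X} − μ_{strain Y}| / σ = |2.7 − 2.57| / 0.45 = 0.2889
Noncentrality parameter: δ = d·√(n/2) = 0.2889 × √(189/2) = 2.8083
Critical value for a one-sided test at α = 0.05: z_α = 1.645.
Power = Φ(δ − 1.645) = Φ(1.163) = 0.8777.

Power ≈ 0.878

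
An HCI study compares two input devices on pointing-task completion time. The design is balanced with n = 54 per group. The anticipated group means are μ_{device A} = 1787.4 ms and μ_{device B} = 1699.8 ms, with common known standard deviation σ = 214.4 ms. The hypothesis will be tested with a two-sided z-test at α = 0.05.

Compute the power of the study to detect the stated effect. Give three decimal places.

Power ≈ 0.565

Standardized effect: d = |μ_{device A} − μ_{device B}| / σ = |1787.4 − 1699.8| / 214.4 = 0.4086
Noncentrality parameter: δ = d·√(n/2) = 0.4086 × √(54/2) = 2.1231
Critical value for a two-sided test at α = 0.05: z_{α/2} = 1.960.
Power = Φ(δ − 1.960) + Φ(−δ − 1.960) = Φ(0.163) + Φ(-4.083) = 0.5648 + 0.0000 = 0.5648.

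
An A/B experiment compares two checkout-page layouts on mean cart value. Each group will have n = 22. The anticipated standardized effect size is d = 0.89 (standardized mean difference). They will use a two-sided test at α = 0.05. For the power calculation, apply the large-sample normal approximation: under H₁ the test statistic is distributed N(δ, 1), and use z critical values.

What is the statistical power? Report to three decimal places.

Noncentrality parameter: δ = d·√(n/2) = 0.89 × √(22/2) = 2.9518
Critical value for a two-sided test at α = 0.05: z_{α/2} = 1.960.
Power = Φ(δ − 1.960) + Φ(−δ − 1.960) = Φ(0.992) + Φ(-4.912) = 0.8394 + 0.0000 = 0.8394.

Power ≈ 0.839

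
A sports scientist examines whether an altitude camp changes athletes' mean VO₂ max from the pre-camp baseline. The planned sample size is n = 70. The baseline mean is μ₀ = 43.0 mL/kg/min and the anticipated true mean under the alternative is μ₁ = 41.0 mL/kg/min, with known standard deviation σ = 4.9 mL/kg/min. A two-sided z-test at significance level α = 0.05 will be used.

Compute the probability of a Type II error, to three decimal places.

β ≈ 0.073

Standardized effect: d = |μ₁ − μ₀| / σ = |41.0 − 43.0| / 4.9 = 0.4082
Noncentrality parameter: δ = d·√n = 0.4082 × √70 = 3.4149
Two-sided α = 0.05 → critical value z_{0.025} = 1.960.
Power = Φ(δ − 1.960) + Φ(−δ − 1.960) = Φ(1.455) + Φ(-5.375) = 0.9272 + 0.0000 = 0.9272.
Type II error: β = 1 − power = 1 − 0.9272 = 0.0728.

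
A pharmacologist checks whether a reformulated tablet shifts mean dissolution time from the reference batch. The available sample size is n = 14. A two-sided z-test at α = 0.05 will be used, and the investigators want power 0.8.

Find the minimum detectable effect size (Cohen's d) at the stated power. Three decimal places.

d ≈ 0.749

Need Φ(δ − 1.960) = 0.8, so δ = 1.960 + 0.842 = 2.802.
(Lower-tail contribution to power is negligible for δ > 0.)
δ = d·√n ⇒ d = δ/√n = 2.802/√14 = 0.7488.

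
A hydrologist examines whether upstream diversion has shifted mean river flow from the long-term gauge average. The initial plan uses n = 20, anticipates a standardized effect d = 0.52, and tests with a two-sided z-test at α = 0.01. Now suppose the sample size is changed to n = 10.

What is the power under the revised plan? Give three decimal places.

With n = 10: δ = d·√n = 0.52 × √10 = 1.6444. Critical value z_{0.005} = 2.576.
Revised power = Φ(δ − 2.576) + Φ(−δ − 2.576) = Φ(-0.931) + Φ(-4.220) = 0.1758 + 0.0000 = 0.1758.

Power ≈ 0.176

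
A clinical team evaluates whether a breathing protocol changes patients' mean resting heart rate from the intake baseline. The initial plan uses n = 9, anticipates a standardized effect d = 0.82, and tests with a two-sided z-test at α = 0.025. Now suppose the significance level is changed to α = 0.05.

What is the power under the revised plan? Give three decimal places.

δ = d·√n = 0.82 × √9 = 2.4600 (unchanged). New critical value: z_{0.025} = 1.960.
Revised power = Φ(δ − 1.960) + Φ(−δ − 1.960) = Φ(0.500) + Φ(-4.420) = 0.6915 + 0.0000 = 0.6915.

Power ≈ 0.691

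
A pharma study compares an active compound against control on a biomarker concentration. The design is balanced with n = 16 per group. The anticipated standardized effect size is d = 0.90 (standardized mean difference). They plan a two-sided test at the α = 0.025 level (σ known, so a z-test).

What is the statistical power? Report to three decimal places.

Power ≈ 0.620

Noncentrality parameter: δ = d·√(n/2) = 0.90 × √(16/2) = 2.5456
Critical value for a two-sided test at α = 0.025: z_{α/2} = 2.241.
Power = Φ(δ − 2.241) + Φ(−δ − 2.241) = Φ(0.304) + Φ(-4.787) = 0.6195 + 0.0000 = 0.6195.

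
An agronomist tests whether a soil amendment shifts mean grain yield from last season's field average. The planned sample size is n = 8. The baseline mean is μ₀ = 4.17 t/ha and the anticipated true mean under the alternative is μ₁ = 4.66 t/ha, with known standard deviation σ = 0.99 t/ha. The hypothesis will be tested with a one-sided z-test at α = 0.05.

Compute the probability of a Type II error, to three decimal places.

β ≈ 0.597

Standardized effect: d = |μ₁ − μ₀| / σ = |4.66 − 4.17| / 0.99 = 0.4949
Noncentrality parameter: δ = d·√n = 0.4949 × √8 = 1.3999
Critical value for a one-sided test at α = 0.05: z_α = 1.645.
Power = P(Z > 1.645 − δ) = Φ(-0.245) = 0.4033.
Type II error: β = 1 − power = 1 − 0.4033 = 0.5967.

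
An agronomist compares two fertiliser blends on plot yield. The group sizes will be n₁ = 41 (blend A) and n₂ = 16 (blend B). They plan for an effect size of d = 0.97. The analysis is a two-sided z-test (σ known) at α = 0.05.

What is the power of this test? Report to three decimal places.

Noncentrality parameter: δ = d / √(1/n₁ + 1/n₂) = 0.97 / √(1/41 + 1/16) = 3.2907
Two-sided α = 0.05 → critical value z_{0.025} = 1.960.
Power = Φ(δ − 1.960) + Φ(−δ − 1.960) = Φ(1.331) + Φ(-5.251) = 0.9084 + 0.0000 = 0.9084.

Power ≈ 0.908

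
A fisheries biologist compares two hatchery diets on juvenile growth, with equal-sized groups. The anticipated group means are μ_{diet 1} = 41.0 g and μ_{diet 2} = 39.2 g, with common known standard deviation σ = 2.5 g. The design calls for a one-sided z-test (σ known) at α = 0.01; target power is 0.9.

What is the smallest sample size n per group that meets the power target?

n = 51 per group

Standardized effect: d = |μ_{diet 1} − μ_{diet 2}| / σ = |41.0 − 39.2| / 2.5 = 0.7200
Set Φ(δ − 2.326) = 0.9; then δ − 2.326 = Φ⁻¹(0.9) = 1.282, giving δ = 3.608.
δ = d·√(n/2) ⇒ n = 2(δ/d)² = 2 × (3.608 / 0.7200)² = 50.22.
Rounding up, n = 51 per group.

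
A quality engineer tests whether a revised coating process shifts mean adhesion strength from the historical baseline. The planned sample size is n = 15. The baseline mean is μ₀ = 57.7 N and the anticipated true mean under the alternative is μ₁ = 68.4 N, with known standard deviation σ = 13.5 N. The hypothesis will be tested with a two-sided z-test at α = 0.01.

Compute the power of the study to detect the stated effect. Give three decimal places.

Power ≈ 0.689

Standardized effect: d = |μ₁ − μ₀| / σ = |68.4 − 57.7| / 13.5 = 0.7926
Noncentrality parameter: δ = d·√n = 0.7926 × √15 = 3.0697
Critical value for a two-sided test at α = 0.01: z_{α/2} = 2.576.
Power = Φ(δ − 2.576) + Φ(−δ − 2.576) = Φ(0.494) + Φ(-5.646) = 0.6893 + 0.0000 = 0.6893.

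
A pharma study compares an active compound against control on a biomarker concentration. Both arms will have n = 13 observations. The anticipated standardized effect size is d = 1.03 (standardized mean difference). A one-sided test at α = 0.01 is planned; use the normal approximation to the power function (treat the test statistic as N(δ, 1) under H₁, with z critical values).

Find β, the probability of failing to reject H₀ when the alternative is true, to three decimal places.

β ≈ 0.382

Noncentrality parameter: δ = d·√(n/2) = 1.03 × √(13/2) = 2.6260
One-sided α = 0.01 → critical value z_{0.01} = 2.326.
Power = P(Z > 2.326 − δ) = Φ(0.300) = 0.6178.
Type II error: β = 1 − power = 1 − 0.6178 = 0.3822.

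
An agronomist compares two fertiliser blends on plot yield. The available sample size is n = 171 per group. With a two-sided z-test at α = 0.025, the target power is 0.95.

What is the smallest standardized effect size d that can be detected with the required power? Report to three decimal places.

Required noncentrality: δ = z_{0.0125} + z_{0.05} = 2.241 + 1.645 = 3.886.
(Lower-tail contribution to power is negligible for δ > 0.)
δ = d·√(n/2) ⇒ d = δ/√(n/2) = 3.886/√(171/2) = 0.4203.

d ≈ 0.420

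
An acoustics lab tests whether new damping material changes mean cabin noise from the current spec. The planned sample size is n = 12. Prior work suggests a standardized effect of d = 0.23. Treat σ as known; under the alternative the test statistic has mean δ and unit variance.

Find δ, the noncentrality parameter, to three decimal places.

δ ≈ 0.797

The noncentrality parameter scales effect size by the design's sample-size factor: δ = d·√n = 0.23 × √12 = 0.7967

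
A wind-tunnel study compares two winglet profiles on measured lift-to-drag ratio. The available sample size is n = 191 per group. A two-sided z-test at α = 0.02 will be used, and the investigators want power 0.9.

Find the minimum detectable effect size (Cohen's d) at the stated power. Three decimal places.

d ≈ 0.369

Need Φ(δ − 2.326) = 0.9, so δ = 2.326 + 1.282 = 3.608.
(The second rejection-region term Φ(−δ − z_{α/2}) is negligible and dropped.)
δ = d·√(n/2) ⇒ d = δ/√(n/2) = 3.608/√(191/2) = 0.3692.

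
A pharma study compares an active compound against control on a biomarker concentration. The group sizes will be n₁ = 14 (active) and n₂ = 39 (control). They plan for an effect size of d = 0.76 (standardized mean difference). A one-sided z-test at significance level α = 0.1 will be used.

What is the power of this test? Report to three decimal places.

Noncentrality parameter: δ = d / √(1/n₁ + 1/n₂) = 0.76 / √(1/14 + 1/39) = 2.4393
Critical value for a one-sided test at α = 0.1: z_α = 1.282.
Power = Φ(δ − 1.282) = Φ(1.158) = 0.8765.

Power ≈ 0.877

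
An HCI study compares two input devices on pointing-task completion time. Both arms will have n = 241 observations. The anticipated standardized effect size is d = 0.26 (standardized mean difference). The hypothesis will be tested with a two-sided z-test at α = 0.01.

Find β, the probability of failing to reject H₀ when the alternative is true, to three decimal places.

Noncentrality parameter: δ = d·√(n/2) = 0.26 × √(241/2) = 2.8541
Two-sided α = 0.01 → critical value z_{0.005} = 2.576.
Power = Φ(δ − 2.576) + Φ(−δ − 2.576) = Φ(0.278) + Φ(-5.430) = 0.6096 + 0.0000 = 0.6096.
Type II error: β = 1 − power = 1 − 0.6096 = 0.3904.

β ≈ 0.390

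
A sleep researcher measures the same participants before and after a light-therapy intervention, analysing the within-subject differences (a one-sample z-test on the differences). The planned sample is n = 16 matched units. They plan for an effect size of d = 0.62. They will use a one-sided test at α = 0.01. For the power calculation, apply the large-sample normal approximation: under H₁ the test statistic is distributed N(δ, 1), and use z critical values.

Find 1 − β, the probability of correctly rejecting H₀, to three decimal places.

Power ≈ 0.561

Noncentrality parameter: δ = d·√n = 0.62 × √16 = 2.4800
Critical value for a one-sided test at α = 0.01: z_α = 2.326.
Power = P(Z > 2.326 − δ) = Φ(0.154) = 0.5611.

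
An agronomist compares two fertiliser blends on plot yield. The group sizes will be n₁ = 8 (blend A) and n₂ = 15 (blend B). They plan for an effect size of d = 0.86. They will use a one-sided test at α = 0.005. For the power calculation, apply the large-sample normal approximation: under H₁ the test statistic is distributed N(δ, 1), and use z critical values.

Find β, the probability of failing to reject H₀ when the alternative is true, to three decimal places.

β ≈ 0.730

Noncentrality parameter: δ = d / √(1/n₁ + 1/n₂) = 0.86 / √(1/8 + 1/15) = 1.9644
One-sided α = 0.005 → critical value z_{0.005} = 2.576.
Power = Φ(δ − 2.576) = Φ(-0.611) = 0.2705.
Type II error: β = 1 − power = 1 − 0.2705 = 0.7295.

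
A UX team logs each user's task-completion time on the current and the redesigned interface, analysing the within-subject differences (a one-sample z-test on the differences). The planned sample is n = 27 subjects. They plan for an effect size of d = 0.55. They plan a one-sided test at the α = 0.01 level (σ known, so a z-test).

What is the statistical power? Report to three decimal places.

Power ≈ 0.702

Noncentrality parameter: δ = d·√n = 0.55 × √27 = 2.8579
Critical value for a one-sided test at α = 0.01: z_α = 2.326.
Power = Φ(δ − 2.326) = Φ(0.532) = 0.7025.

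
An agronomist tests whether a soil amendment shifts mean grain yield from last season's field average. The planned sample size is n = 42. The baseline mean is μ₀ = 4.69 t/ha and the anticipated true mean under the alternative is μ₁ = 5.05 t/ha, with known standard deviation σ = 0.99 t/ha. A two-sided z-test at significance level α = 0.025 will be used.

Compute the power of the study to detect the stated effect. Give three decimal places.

Standardized effect: d = |μ₁ − μ₀| / σ = |5.05 − 4.69| / 0.99 = 0.3636
Noncentrality parameter: λ = d·√n = 0.3636 × √42 = 2.3566
Critical value for a two-sided test at α = 0.025: z_{α/2} = 2.241.
Power = Φ(λ − 2.241) + Φ(−λ − 2.241) = Φ(0.115) + Φ(-4.598) = 0.5459 + 0.0000 = 0.5459.

Power ≈ 0.546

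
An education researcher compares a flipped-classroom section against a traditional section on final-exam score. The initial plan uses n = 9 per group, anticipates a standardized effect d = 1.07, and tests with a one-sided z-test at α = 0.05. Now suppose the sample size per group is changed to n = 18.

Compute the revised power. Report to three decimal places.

With n = 18 per group: δ = d·√(n/2) = 1.07 × √(18/2) = 3.2100. Critical value z_{0.05} = 1.645.
Revised power = P(Z > 1.645 − δ) = Φ(1.565) = 0.9412.

Power ≈ 0.941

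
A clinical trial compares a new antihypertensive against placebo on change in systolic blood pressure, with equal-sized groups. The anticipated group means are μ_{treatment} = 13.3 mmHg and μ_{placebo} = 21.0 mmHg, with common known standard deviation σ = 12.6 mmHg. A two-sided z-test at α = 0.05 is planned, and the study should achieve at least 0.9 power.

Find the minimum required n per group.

Standardized effect: d = |μ_{treatment} − μ_{placebo}| / σ = |13.3 − 21.0| / 12.6 = 0.6111
For power 0.9 need Φ(δ − z_{0.025}) = 0.9, so δ = z_{0.025} + z_{0.10} = 1.960 + 1.282 = 3.242.
(For δ > 0 the lower-tail rejection region contributes negligibly to power, so the one-term inversion is standard.)
δ = d·√(n/2) ⇒ n = 2(δ/d)² = 2 × (3.242 / 0.6111)² = 56.27.
Rounding up, n = 57 per group.

n = 57 per group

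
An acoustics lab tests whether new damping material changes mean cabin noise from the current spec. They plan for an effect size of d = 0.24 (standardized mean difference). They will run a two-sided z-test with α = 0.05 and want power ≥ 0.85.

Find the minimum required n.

Set Φ(δ − 1.960) = 0.85; then δ − 1.960 = Φ⁻¹(0.85) = 1.036, giving δ = 2.996.
(Ignoring the negligible lower-tail rejection probability gives the usual closed-form inversion.)
δ = d·√n ⇒ n = (δ/d)² = (2.996 / 0.24)² = 155.87.
Round up to the next whole unit.

n = 156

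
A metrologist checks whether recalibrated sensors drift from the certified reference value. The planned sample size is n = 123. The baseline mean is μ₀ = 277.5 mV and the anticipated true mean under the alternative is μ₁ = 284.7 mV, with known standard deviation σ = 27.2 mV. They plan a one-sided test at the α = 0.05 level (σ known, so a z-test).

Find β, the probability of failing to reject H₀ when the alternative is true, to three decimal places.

Standardized effect: d = |μ₁ − μ₀| / σ = |284.7 − 277.5| / 27.2 = 0.2647
Noncentrality parameter: δ = d·√n = 0.2647 × √123 = 2.9357
One-sided α = 0.05 → critical value z_{0.05} = 1.645.
Power = P(Z > 1.645 − δ) = Φ(1.291) = 0.9016.
Type II error: β = 1 − power = 1 − 0.9016 = 0.0984.

β ≈ 0.098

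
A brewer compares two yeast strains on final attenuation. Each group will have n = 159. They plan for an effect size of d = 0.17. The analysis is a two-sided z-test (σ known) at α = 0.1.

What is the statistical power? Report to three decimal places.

Power ≈ 0.449

Noncentrality parameter: δ = d·√(n/2) = 0.17 × √(159/2) = 1.5158
Two-sided α = 0.1 → critical value z_{0.05} = 1.645.
Power = Φ(δ − 1.645) + Φ(−δ − 1.645) = Φ(-0.129) + Φ(-3.161) = 0.4486 + 0.0008 = 0.4494.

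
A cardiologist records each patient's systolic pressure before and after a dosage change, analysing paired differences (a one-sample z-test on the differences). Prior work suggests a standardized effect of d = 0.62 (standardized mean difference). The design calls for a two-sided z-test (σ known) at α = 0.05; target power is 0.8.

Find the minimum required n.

For power 0.8 need Φ(δ − z_{0.025}) = 0.8, so δ = z_{0.025} + z_{0.20} = 1.960 + 0.842 = 2.802.
(Ignoring the negligible lower-tail rejection probability gives the usual closed-form inversion.)
δ = d·√n ⇒ n = (δ/d)² = (2.802 / 0.62)² = 20.42.
Round up to the next whole unit.

n = 21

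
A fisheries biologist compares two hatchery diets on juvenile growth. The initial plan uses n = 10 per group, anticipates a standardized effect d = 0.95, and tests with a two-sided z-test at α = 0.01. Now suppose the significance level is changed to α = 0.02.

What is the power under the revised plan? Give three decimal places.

Power ≈ 0.420

δ = d·√(n/2) = 0.95 × √(10/2) = 2.1243 (unchanged). New critical value: z_{0.01} = 2.326.
Revised power = Φ(δ − 2.326) + Φ(−δ − 2.326) = Φ(-0.202) + Φ(-4.451) = 0.4199 + 0.0000 = 0.4199.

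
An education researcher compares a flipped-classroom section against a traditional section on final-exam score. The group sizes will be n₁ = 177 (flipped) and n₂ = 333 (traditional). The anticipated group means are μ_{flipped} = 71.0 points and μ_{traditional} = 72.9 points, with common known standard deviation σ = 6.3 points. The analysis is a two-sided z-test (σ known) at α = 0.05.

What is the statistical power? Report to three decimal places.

Power ≈ 0.900

Standardized effect: d = |μ_{flipped} − μ_{traditional}| / σ = |71.0 − 72.9| / 6.3 = 0.3016
Noncentrality parameter: λ = d / √(1/n₁ + 1/n₂) = 0.3016 / √(1/177 + 1/333) = 3.2422
Critical value for a two-sided test at α = 0.05: z_{α/2} = 1.960.
Power = Φ(λ − 1.960) + Φ(−λ − 1.960) = Φ(1.282) + Φ(-5.202) = 0.9001 + 0.0000 = 0.9001.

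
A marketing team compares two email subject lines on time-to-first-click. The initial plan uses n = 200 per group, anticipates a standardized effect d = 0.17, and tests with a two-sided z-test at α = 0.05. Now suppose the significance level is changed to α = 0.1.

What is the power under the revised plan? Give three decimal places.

Power ≈ 0.522

δ = d·√(n/2) = 0.17 × √(200/2) = 1.7000 (unchanged). New critical value: z_{0.05} = 1.645.
Revised power = Φ(δ − 1.645) + Φ(−δ − 1.645) = Φ(0.055) + Φ(-3.345) = 0.5220 + 0.0004 = 0.5224.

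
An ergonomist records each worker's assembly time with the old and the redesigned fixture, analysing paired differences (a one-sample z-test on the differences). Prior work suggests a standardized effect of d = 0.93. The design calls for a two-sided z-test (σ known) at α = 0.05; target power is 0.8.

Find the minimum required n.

For power 0.8 need Φ(δ − z_{0.025}) = 0.8, so δ = z_{0.025} + z_{0.20} = 1.960 + 0.842 = 2.802.
(Ignoring the negligible lower-tail rejection probability gives the usual closed-form inversion.)
δ = d·√n ⇒ n = (δ/d)² = (2.802 / 0.93)² = 9.07.
Rounding up, n = 10.

n = 10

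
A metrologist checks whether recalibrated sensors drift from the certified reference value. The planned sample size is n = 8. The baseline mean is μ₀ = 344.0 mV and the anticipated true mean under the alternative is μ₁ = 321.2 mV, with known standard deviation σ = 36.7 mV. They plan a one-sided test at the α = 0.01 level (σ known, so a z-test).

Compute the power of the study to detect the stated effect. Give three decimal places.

Standardized effect: d = |μ₁ − μ₀| / σ = |321.2 − 344.0| / 36.7 = 0.6213
Noncentrality parameter: δ = d·√n = 0.6213 × √8 = 1.7572
Critical value for a one-sided test at α = 0.01: z_α = 2.326.
Power = Φ(δ − 2.326) = Φ(-0.569) = 0.2846.

Power ≈ 0.285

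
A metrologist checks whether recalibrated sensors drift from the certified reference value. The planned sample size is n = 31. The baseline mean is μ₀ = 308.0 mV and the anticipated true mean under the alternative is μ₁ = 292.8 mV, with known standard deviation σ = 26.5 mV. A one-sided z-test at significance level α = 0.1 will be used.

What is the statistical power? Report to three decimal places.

Power ≈ 0.972

Standardized effect: d = |μ₁ − μ₀| / σ = |292.8 − 308.0| / 26.5 = 0.5736
Noncentrality parameter: λ = d·√n = 0.5736 × √31 = 3.1936
One-sided α = 0.1 → critical value z_{0.1} = 1.282.
Power = P(Z > 1.282 − λ) = Φ(1.912) = 0.9721.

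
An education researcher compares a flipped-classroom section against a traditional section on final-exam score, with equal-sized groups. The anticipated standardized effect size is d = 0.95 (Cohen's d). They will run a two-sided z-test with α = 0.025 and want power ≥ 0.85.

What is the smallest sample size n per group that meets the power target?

n = 24 per group

For power 0.85 need Φ(δ − z_{0.0125}) = 0.85, so δ = z_{0.0125} + z_{0.15} = 2.241 + 1.036 = 3.278.
(The Φ(−δ − z_{α/2}) term is vanishingly small for δ > 0 and is dropped in the standard sample-size formula.)
δ = d·√(n/2) ⇒ n = 2(δ/d)² = 2 × (3.278 / 0.95)² = 23.81.
Rounding up, n = 24 per group.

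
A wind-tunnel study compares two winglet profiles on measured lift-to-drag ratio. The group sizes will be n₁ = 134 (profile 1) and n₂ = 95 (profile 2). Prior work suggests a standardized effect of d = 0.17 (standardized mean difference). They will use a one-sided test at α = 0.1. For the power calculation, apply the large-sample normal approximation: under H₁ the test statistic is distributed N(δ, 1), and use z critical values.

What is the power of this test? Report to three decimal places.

Noncentrality parameter: δ = d / √(1/n₁ + 1/n₂) = 0.17 / √(1/134 + 1/95) = 1.2675
One-sided α = 0.1 → critical value z_{0.1} = 1.282.
Power = P(Z > 1.282 − δ) = Φ(-0.014) = 0.4944.

Power ≈ 0.494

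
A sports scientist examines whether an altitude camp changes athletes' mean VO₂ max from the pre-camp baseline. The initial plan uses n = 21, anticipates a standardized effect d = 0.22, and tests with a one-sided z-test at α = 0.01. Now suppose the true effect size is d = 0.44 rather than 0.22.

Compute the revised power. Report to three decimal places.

With d = 0.44: δ = d·√n = 0.44 × √21 = 2.0163. Critical value z_{0.01} = 2.326.
Revised power = Φ(δ − 2.326) = Φ(-0.310) = 0.3783.

Power ≈ 0.378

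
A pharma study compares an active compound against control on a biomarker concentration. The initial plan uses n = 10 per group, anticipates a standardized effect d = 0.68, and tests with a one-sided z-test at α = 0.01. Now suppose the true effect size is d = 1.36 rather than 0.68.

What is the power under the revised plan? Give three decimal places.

With d = 1.36: δ = d·√(n/2) = 1.36 × √(10/2) = 3.0411. Critical value z_{0.01} = 2.326.
Revised power = P(Z > 2.326 − δ) = Φ(0.715) = 0.7626.

Power ≈ 0.763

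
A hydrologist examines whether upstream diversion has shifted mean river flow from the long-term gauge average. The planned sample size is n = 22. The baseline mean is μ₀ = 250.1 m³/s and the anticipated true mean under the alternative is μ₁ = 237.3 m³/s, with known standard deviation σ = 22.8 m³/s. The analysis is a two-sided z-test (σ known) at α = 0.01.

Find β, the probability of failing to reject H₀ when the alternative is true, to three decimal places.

β ≈ 0.477

Standardized effect: d = |μ₁ − μ₀| / σ = |237.3 − 250.1| / 22.8 = 0.5614
Noncentrality parameter: δ = d·√n = 0.5614 × √22 = 2.6332
Critical value for a two-sided test at α = 0.01: z_{α/2} = 2.576.
Power = Φ(δ − 2.576) + Φ(−δ − 2.576) = Φ(0.057) + Φ(-5.209) = 0.5229 + 0.0000 = 0.5229.
Type II error: β = 1 − power = 1 − 0.5229 = 0.4771.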